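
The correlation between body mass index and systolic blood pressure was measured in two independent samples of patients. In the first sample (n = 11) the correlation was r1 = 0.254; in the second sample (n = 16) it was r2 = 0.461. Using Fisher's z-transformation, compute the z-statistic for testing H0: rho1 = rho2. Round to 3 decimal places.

Fisher z-transforms: z1 = atanh(0.254) = 0.259684, z2 = atanh(0.461) = 0.498580; difference d = -0.238896
Var(d) = 1/8 + 1/13 = 0.1250000 + 0.0769231 = 0.2019231
z = d/√Var(d) = -0.238896 / √0.2019231 = -0.238896 / 0.449359 = -0.532

-0.532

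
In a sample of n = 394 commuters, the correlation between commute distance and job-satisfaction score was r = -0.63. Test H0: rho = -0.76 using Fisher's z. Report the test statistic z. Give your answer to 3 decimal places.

5.038

z_r = atanh(-0.63) = -0.741416,  z_0 = atanh(-0.76) = -0.996215
SE = 1/√(n−3) = 1/√391 = 0.050572
z = (z_r − z_0)/SE = (-0.741416 − (-0.996215)) / 0.050572 = 0.254799 / 0.050572 = 5.038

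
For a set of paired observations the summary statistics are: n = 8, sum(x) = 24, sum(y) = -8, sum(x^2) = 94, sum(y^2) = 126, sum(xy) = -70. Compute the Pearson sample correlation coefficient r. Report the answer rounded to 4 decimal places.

S_xy = nΣxy − ΣxΣy = 8·(-70) − 24·(-8) = -560 − (-192) = -368
S_xx = nΣx² − (Σx)² = 8·94 − 24² = 752 − 576 = 176
S_yy = nΣy² − (Σy)² = 8·126 − (-8)² = 1008 − 64 = 944
r = S_xy / √(S_xx·S_yy) = -368 / √(176·944) = -368 / √166144 = -368 / 407.6077 = -0.9028

-0.9028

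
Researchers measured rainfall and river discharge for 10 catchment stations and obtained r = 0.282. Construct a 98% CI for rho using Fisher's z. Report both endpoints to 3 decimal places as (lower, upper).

z_r = atanh(0.282) = 0.289854;  SE = 1/√(n−3) = 1/√7 = 0.377964
z-limits: 0.289854 ± 2.326·0.377964 = 0.289854 ± 0.879144 = [-0.589290, 1.168998]
ρ-limits: (tanh -0.589290, tanh 1.168998) = (-0.529, 0.824)

(-0.529, 0.824)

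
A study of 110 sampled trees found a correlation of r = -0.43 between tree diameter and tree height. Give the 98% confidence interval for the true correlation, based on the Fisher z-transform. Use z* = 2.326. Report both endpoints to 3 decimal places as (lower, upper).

Fisher z: z_r = atanh(r) = ½·ln((1+(-0.43))/(1−(-0.43))) = -0.459897
SE(z) = 1/√(n−3) = 1/√107 = 0.096674
98% ⇒ z* = 2.326; margin = 2.326·0.096674 = 0.224864
CI on z-scale: (-0.684761, -0.235033)
Back-transform: tanh(-0.684761) = -0.594606, tanh(-0.235033) = -0.230799

(-0.595, -0.231)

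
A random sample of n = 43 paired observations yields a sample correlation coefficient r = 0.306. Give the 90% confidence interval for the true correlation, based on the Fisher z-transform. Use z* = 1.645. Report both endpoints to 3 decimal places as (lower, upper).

z_r = atanh(0.306) = 0.316126;  SE = 1/√(n−3) = 1/√40 = 0.158114
z-limits: 0.316126 ± 1.645·0.158114 = 0.316126 ± 0.260098 = [0.056028, 0.576224]
ρ-limits: (tanh 0.056028, tanh 0.576224) = (0.056, 0.520)

(0.056, 0.520)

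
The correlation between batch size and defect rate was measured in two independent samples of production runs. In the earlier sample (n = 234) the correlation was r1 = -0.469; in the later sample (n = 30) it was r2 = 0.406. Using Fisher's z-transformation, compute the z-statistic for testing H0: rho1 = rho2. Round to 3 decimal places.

z1 = atanh(-0.469) = -0.508788,  z2 = atanh(0.406) = 0.430812
SE = √(1/(n1−3) + 1/(n2−3)) = √(1/231 + 1/27) = √(0.0043290 + 0.0370370) = √0.0413660 = 0.203386
z = (z1 − z2)/SE = (-0.508788 − 0.430812) / 0.203386 = -0.939600 / 0.203386 = -4.620

-4.620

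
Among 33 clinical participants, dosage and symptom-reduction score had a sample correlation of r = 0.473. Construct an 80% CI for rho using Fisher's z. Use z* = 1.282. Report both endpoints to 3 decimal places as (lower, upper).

(0.273, 0.634)

z_r = atanh(0.473) = 0.513928;  SE = 1/√(n−3) = 1/√30 = 0.182574
z-limits: 0.513928 ± 1.282·0.182574 = 0.513928 ± 0.234060 = [0.279868, 0.747988]
ρ-limits: (tanh 0.279868, tanh 0.747988) = (0.273, 0.634)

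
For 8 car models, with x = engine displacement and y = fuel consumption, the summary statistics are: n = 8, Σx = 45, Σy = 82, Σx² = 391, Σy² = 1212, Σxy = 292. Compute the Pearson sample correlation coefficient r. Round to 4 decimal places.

-0.7478

Numerator: nΣxy − (Σx)(Σy) = 8·292 − (45)(82) = -1354
Denominator: √[(nΣx²−(Σx)²)(nΣy²−(Σy)²)]
  nΣx²−(Σx)² = 8·391 − 2025 = 1103;  nΣy²−(Σy)² = 8·1212 − 6724 = 2972
  √(1103·2972) = √3278116 = 1810.5568
r = -1354 / 1810.5568 = -0.7478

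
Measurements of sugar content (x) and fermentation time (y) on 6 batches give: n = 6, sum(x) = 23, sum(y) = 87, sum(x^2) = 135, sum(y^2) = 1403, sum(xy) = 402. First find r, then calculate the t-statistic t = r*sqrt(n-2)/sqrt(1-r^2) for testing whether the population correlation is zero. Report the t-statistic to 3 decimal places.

3.115

S_xy = nΣxy − ΣxΣy = 6·402 − 23·87 = 2412 − 2001 = 411
S_xx = nΣx² − (Σx)² = 6·135 − 23² = 810 − 529 = 281
S_yy = nΣy² − (Σy)² = 6·1403 − 87² = 8418 − 7569 = 849
r = S_xy / √(S_xx·S_yy) = 411 / √(281·849) = 411 / √238569 = 411 / 488.4353 = 0.8415
t = r·√(n−2)/√(1−r²) = 0.8415·√4 / √(1−0.708122) = 1.683000 / 0.540257 = 3.115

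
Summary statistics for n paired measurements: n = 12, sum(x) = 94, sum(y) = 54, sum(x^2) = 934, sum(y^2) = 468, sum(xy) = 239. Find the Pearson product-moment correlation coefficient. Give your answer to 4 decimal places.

-0.8725

S_xy = nΣxy − ΣxΣy = 12·239 − 94·54 = 2868 − 5076 = -2208
S_xx = nΣx² − (Σx)² = 12·934 − 94² = 11208 − 8836 = 2372
S_yy = nΣy² − (Σy)² = 12·468 − 54² = 5616 − 2916 = 2700
r = S_xy / √(S_xx·S_yy) = -2208 / √(2372·2700) = -2208 / √6404400 = -2208 / 2530.6916 = -0.8725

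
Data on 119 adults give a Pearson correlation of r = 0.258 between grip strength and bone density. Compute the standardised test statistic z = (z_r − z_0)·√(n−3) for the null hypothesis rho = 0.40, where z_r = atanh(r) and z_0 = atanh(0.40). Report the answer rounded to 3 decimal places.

Fisher z: atanh(0.258) = 0.263965, atanh(0.40) = 0.423649
z = (z_r − z_0)·√(n−3) = (0.263965 − 0.423649)·√116 = -0.159684 · 10.770330 = -1.720

-1.720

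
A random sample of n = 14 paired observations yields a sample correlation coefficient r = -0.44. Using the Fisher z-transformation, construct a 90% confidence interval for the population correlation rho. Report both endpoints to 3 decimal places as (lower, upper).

(-0.748, 0.024)

Fisher z: z_r = atanh(r) = ½·ln((1+(-0.44))/(1−(-0.44))) = -0.472231
SE(z) = 1/√(n−3) = 1/√11 = 0.301511
90% ⇒ z* = 1.645; margin = 1.645·0.301511 = 0.495986
CI on z-scale: (-0.968217, 0.023755)
Back-transform: tanh(-0.968217) = -0.747920, tanh(0.023755) = 0.023751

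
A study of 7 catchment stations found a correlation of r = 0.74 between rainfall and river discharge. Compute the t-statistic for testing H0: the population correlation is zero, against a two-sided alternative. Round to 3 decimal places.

t = r·√(n−2) / √(1−r²) with r = 0.74, n = 7
  = 0.74·√5 / √(1 − 0.5476)
  = 0.74·2.236068 / 0.672607
  = 1.654690 / 0.672607 = 2.460

2.460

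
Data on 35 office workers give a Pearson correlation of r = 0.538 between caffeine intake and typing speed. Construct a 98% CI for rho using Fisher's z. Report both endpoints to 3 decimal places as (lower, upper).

(0.188, 0.767)

Fisher z: z_r = atanh(r) = ½·ln((1+0.538)/(1−0.538)) = 0.601337
SE(z) = 1/√(n−3) = 1/√32 = 0.176777
98% ⇒ z* = 2.326; margin = 2.326·0.176777 = 0.411183
CI on z-scale: (0.190154, 1.012520)
Back-transform: tanh(0.190154) = 0.187895, tanh(1.012520) = 0.766802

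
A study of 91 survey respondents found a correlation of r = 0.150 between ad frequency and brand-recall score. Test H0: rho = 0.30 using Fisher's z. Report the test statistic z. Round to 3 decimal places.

Fisher z: atanh(0.150) = 0.151140, atanh(0.30) = 0.309520
z = (z_r − z_0)·√(n−3) = (0.151140 − 0.309520)·√88 = -0.158380 · 9.380832 = -1.486

-1.486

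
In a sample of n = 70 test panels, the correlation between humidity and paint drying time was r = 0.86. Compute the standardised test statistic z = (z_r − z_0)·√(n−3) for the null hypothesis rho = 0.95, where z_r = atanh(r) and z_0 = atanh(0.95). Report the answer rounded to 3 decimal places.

-4.407

Fisher z: atanh(0.86) = 1.293345, atanh(0.95) = 1.831781
z = (z_r − z_0)·√(n−3) = (1.293345 − 1.831781)·√67 = -0.538436 · 8.185353 = -4.407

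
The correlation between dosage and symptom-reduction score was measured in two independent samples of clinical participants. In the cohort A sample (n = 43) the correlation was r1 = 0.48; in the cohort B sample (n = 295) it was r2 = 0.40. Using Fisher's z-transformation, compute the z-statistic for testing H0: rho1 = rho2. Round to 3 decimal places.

z1 = atanh(0.48) = 0.522984,  z2 = atanh(0.40) = 0.423649
SE = √(1/(n1−3) + 1/(n2−3)) = √(1/40 + 1/292) = √(0.0250000 + 0.0034247) = √0.0284247 = 0.168596
z = (z1 − z2)/SE = (0.522984 − 0.423649) / 0.168596 = 0.099335 / 0.168596 = 0.589

0.589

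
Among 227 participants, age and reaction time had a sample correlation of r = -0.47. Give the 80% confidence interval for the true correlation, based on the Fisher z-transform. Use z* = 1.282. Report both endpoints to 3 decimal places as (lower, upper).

Fisher z: z_r = atanh(r) = ½·ln((1+(-0.47))/(1−(-0.47))) = -0.510070
SE(z) = 1/√(n−3) = 1/√224 = 0.066815
80% ⇒ z* = 1.282; margin = 1.282·0.066815 = 0.085657
CI on z-scale: (-0.595727, -0.424413)
Back-transform: tanh(-0.595727) = -0.534002, tanh(-0.424413) = -0.400642

(-0.534, -0.401)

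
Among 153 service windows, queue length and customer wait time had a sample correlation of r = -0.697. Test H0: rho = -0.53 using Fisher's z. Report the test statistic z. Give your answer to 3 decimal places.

Fisher z: atanh(-0.697) = -0.861442, atanh(-0.53) = -0.590145
z = (z_r − z_0)·√(n−3) = (-0.861442 − (-0.590145))·√150 = -0.271297 · 12.247449 = -3.323

-3.323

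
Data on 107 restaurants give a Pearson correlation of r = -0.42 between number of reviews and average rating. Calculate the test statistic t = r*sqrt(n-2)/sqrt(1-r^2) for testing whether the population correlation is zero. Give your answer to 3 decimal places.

t = r·√(n−2) / √(1−r²) with r = -0.42, n = 107
  = -0.42·√105 / √(1 − 0.1764)
  = -0.42·10.246951 / 0.907524
  = -4.303719 / 0.907524 = -4.742

-4.742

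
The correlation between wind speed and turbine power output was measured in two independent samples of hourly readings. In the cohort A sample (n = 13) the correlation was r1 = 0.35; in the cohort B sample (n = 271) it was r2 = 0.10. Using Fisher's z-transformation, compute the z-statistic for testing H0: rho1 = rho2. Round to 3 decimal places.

0.823

z1 = atanh(0.35) = 0.365444,  z2 = atanh(0.10) = 0.100335
SE = √(1/(n1−3) + 1/(n2−3)) = √(1/10 + 1/268) = √(0.1000000 + 0.0037313) = √0.1037313 = 0.322073
z = (z1 − z2)/SE = (0.365444 − 0.100335) / 0.322073 = 0.265109 / 0.322073 = 0.823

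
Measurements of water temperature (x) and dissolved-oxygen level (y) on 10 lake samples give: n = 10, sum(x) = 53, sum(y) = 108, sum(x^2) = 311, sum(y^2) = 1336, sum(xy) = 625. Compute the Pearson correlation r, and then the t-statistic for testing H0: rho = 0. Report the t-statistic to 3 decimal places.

3.077

Numerator: nΣxy − (Σx)(Σy) = 10·625 − (53)(108) = 526
Denominator: √[(nΣx²−(Σx)²)(nΣy²−(Σy)²)]
  nΣx²−(Σx)² = 10·311 − 2809 = 301;  nΣy²−(Σy)² = 10·1336 − 11664 = 1696
  √(301·1696) = √510496 = 714.4900
r = 526 / 714.4900 = 0.7362
t = r·√(n−2)/√(1−r²) = 0.7362·√8 / √(1−0.541990) = 2.082288 / 0.676764 = 3.077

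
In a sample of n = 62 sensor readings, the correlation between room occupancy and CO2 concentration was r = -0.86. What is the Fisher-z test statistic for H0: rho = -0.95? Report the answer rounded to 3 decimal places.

z_r = atanh(-0.86) = -1.293345,  z_0 = atanh(-0.95) = -1.831781
SE = 1/√(n−3) = 1/√59 = 0.130189
z = (z_r − z_0)/SE = (-1.293345 − (-1.831781)) / 0.130189 = 0.538436 / 0.130189 = 4.136

4.136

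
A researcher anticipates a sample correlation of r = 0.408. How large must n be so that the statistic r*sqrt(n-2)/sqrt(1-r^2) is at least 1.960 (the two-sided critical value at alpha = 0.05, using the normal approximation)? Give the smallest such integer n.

22

r√(n−2)/√(1−r²) ≥ 1.960  ⇔  n−2 ≥ (1.960)²·(1−r²)/r²
(1−r²)/r² = (1−0.166464)/0.166464 = 5.0073
n ≥ 2 + 3.8416·5.0073 = 2 + 19.2360 = 21.2360
⌈21.2360⌉ = 22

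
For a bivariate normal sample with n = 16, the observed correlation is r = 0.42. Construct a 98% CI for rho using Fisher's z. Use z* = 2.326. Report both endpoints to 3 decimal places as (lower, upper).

(-0.195, 0.798)

z_r = atanh(0.42) = 0.447692;  SE = 1/√(n−3) = 1/√13 = 0.277350
z-limits: 0.447692 ± 2.326·0.277350 = 0.447692 ± 0.645116 = [-0.197424, 1.092808]
ρ-limits: (tanh -0.197424, tanh 1.092808) = (-0.195, 0.798)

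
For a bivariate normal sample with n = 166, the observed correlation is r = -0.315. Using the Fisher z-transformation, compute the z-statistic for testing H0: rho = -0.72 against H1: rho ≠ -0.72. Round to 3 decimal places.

z_r = atanh(-0.315) = -0.326087,  z_0 = atanh(-0.72) = -0.907645
SE = 1/√(n−3) = 1/√163 = 0.078326
z = (z_r − z_0)/SE = (-0.326087 − (-0.907645)) / 0.078326 = 0.581558 / 0.078326 = 7.425

7.425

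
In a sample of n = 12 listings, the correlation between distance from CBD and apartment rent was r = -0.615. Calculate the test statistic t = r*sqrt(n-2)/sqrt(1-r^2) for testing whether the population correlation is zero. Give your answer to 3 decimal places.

-2.466

t = r·√(n−2) / √(1−r²) with r = -0.615, n = 12
  = -0.615·√10 / √(1 − 0.378225)
  = -0.615·3.162278 / 0.788527
  = -1.944801 / 0.788527 = -2.466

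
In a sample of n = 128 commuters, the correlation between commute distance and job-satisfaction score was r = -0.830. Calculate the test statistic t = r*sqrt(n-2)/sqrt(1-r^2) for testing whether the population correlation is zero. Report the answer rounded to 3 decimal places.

t = r·√(n−2) / √(1−r²) with r = -0.830, n = 128
  = -0.830·√126 / √(1 − 0.688900)
  = -0.830·11.224972 / 0.557763
  = -9.316727 / 0.557763 = -16.704

-16.704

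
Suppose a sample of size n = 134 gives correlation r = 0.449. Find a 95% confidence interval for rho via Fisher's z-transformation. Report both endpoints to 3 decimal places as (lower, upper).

(0.302, 0.575)

z_r = atanh(0.449) = 0.483447;  SE = 1/√(n−3) = 1/√131 = 0.087370
z-limits: 0.483447 ± 1.960·0.087370 = 0.483447 ± 0.171245 = [0.312202, 0.654692]
ρ-limits: (tanh 0.312202, tanh 0.654692) = (0.302, 0.575)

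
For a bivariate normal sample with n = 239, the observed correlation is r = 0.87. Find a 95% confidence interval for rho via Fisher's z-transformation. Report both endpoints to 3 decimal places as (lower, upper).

Fisher z: z_r = atanh(r) = ½·ln((1+0.87)/(1−0.87)) = 1.333080
SE(z) = 1/√(n−3) = 1/√236 = 0.065094
95% ⇒ z* = 1.960; margin = 1.960·0.065094 = 0.127584
CI on z-scale: (1.205496, 1.460664)
Back-transform: tanh(1.205496) = 0.835323, tanh(1.460664) = 0.897781

(0.835, 0.898)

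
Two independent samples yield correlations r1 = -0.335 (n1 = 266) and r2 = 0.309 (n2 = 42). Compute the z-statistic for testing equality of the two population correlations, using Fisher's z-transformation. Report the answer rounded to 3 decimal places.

-3.892

z1 = atanh(-0.335) = -0.348450,  z2 = atanh(0.309) = 0.319439
SE = √(1/(n1−3) + 1/(n2−3)) = √(1/263 + 1/39) = √(0.0038023 + 0.0256410) = √0.0294433 = 0.171591
z = (z1 − z2)/SE = (-0.348450 − 0.319439) / 0.171591 = -0.667889 / 0.171591 = -3.892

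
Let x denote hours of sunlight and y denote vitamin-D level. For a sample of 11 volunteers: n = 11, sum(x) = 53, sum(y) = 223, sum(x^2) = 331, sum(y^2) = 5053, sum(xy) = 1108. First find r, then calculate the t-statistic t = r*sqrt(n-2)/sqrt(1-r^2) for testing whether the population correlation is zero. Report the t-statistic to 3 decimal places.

Numerator: nΣxy − (Σx)(Σy) = 11·1108 − (53)(223) = 369
Denominator: √[(nΣx²−(Σx)²)(nΣy²−(Σy)²)]
  nΣx²−(Σx)² = 11·331 − 2809 = 832;  nΣy²−(Σy)² = 11·5053 − 49729 = 5854
  √(832·5854) = √4870528 = 2206.9273
r = 369 / 2206.9273 = 0.1672
t = r·√(n−2)/√(1−r²) = 0.1672·√9 / √(1−0.027956) = 0.501600 / 0.985923 = 0.509

0.509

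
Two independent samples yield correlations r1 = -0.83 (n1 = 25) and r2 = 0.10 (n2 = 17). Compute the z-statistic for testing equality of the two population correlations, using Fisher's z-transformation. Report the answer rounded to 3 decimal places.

-3.769

Fisher z-transforms: z1 = atanh(-0.83) = -1.188136, z2 = atanh(0.10) = 0.100335; difference d = -1.288471
Var(d) = 1/22 + 1/14 = 0.0454545 + 0.0714286 = 0.1168831
z = d/√Var(d) = -1.288471 / √0.1168831 = -1.288471 / 0.341882 = -3.769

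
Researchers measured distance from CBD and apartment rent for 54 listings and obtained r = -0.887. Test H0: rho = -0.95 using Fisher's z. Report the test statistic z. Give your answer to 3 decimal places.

Fisher z: atanh(-0.887) = -1.407678, atanh(-0.95) = -1.831781
z = (z_r − z_0)·√(n−3) = (-1.407678 − (-1.831781))·√51 = 0.424103 · 7.141428 = 3.029

3.029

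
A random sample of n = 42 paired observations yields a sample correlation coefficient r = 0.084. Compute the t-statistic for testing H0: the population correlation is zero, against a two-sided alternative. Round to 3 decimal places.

0.533

t = r·√(n−2) / √(1−r²) with r = 0.084, n = 42
  = 0.084·√40 / √(1 − 0.007056)
  = 0.084·6.324555 / 0.996466
  = 0.531263 / 0.996466 = 0.533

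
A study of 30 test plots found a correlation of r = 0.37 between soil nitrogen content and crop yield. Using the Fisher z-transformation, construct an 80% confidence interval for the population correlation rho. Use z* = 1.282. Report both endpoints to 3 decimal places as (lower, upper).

(0.141, 0.562)

Fisher z: z_r = atanh(r) = ½·ln((1+0.37)/(1−0.37)) = 0.388423
SE(z) = 1/√(n−3) = 1/√27 = 0.192450
80% ⇒ z* = 1.282; margin = 1.282·0.192450 = 0.246721
CI on z-scale: (0.141702, 0.635144)
Back-transform: tanh(0.141702) = 0.140761, tanh(0.635144) = 0.561584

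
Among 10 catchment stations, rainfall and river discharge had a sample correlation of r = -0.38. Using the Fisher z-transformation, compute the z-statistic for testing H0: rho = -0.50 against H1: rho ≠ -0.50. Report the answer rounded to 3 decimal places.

0.395

Fisher z: atanh(-0.38) = -0.400060, atanh(-0.50) = -0.549306
z = (z_r − z_0)·√(n−3) = (-0.400060 − (-0.549306))·√7 = 0.149246 · 2.645751 = 0.395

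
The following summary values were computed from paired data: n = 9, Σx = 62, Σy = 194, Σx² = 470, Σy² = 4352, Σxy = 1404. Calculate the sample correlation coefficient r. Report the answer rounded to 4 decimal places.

Numerator: nΣxy − (Σx)(Σy) = 9·1404 − (62)(194) = 608
Denominator: √[(nΣx²−(Σx)²)(nΣy²−(Σy)²)]
  nΣx²−(Σx)² = 9·470 − 3844 = 386;  nΣy²−(Σy)² = 9·4352 − 37636 = 1532
  √(386·1532) = √591352 = 768.9941
r = 608 / 768.9941 = 0.7906

0.7906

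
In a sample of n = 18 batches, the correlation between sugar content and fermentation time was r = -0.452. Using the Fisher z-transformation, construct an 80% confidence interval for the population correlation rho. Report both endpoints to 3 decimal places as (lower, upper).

(-0.674, -0.155)

z_r = atanh(-0.452) = -0.487211;  SE = 1/√(n−3) = 1/√15 = 0.258199
z-limits: -0.487211 ± 1.282·0.258199 = -0.487211 ± 0.331011 = [-0.818222, -0.156200]
ρ-limits: (tanh -0.818222, tanh -0.156200) = (-0.674, -0.155)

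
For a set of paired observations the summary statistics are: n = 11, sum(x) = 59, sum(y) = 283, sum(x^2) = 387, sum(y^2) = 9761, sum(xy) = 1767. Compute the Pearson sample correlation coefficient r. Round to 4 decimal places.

0.5955

S_xy = nΣxy − ΣxΣy = 11·1767 − 59·283 = 19437 − 16697 = 2740
S_xx = nΣx² − (Σx)² = 11·387 − 59² = 4257 − 3481 = 776
S_yy = nΣy² − (Σy)² = 11·9761 − 283² = 107371 − 80089 = 27282
r = S_xy / √(S_xx·S_yy) = 2740 / √(776·27282) = 2740 / √21170832 = 2740 / 4601.1772 = 0.5955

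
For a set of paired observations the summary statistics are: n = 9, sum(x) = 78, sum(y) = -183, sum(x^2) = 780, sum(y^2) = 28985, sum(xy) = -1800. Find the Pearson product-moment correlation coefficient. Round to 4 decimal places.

S_xy = nΣxy − ΣxΣy = 9·(-1800) − 78·(-183) = -16200 − (-14274) = -1926
S_xx = nΣx² − (Σx)² = 9·780 − 78² = 7020 − 6084 = 936
S_yy = nΣy² − (Σy)² = 9·28985 − (-183)² = 260865 − 33489 = 227376
r = S_xy / √(S_xx·S_yy) = -1926 / √(936·227376) = -1926 / √212823936 = -1926 / 14588.4864 = -0.1320

-0.1320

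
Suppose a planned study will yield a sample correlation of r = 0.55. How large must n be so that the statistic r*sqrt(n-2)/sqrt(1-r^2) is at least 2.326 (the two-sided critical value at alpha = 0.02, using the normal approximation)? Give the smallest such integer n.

15

r√(n−2)/√(1−r²) ≥ 2.326  ⇔  n−2 ≥ (2.326)²·(1−r²)/r²
(1−r²)/r² = (1−0.3025)/0.3025 = 2.3058
n ≥ 2 + 5.410276·2.3058 = 2 + 12.4750 = 14.4750
⌈14.4750⌉ = 15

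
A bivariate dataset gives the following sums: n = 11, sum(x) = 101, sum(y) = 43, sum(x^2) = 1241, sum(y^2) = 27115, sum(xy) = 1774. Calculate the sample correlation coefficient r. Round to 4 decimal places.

0.4744

Numerator: nΣxy − (Σx)(Σy) = 11·1774 − (101)(43) = 15171
Denominator: √[(nΣx²−(Σx)²)(nΣy²−(Σy)²)]
  nΣx²−(Σx)² = 11·1241 − 10201 = 3450;  nΣy²−(Σy)² = 11·27115 − 1849 = 296416
  √(3450·296416) = √1022635200 = 31978.6679
r = 15171 / 31978.6679 = 0.4744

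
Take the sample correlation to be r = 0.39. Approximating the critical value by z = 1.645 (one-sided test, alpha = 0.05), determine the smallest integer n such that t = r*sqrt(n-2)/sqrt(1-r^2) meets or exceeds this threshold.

18

r√(n−2)/√(1−r²) ≥ 1.645  ⇔  n−2 ≥ (1.645)²·(1−r²)/r²
(1−r²)/r² = (1−0.1521)/0.1521 = 5.5746
n ≥ 2 + 2.706025·5.5746 = 2 + 15.0850 = 17.0850
⌈17.0850⌉ = 18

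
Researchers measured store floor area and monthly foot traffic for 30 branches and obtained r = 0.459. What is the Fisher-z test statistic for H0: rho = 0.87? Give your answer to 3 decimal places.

z_r = atanh(0.459) = 0.496044,  z_0 = atanh(0.87) = 1.333080
SE = 1/√(n−3) = 1/√27 = 0.192450
z = (z_r − z_0)/SE = (0.496044 − 1.333080) / 0.192450 = -0.837036 / 0.192450 = -4.349

-4.349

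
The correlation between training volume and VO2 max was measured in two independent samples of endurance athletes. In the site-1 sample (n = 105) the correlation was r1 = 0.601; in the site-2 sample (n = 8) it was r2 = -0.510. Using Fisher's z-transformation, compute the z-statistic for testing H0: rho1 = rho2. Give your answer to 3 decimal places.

z1 = atanh(0.601) = 0.694711,  z2 = atanh(-0.510) = -0.562730
SE = √(1/(n1−3) + 1/(n2−3)) = √(1/102 + 1/5) = √(0.0098039 + 0.2000000) = √0.2098039 = 0.458044
z = (z1 − z2)/SE = (0.694711 − (-0.562730)) / 0.458044 = 1.257441 / 0.458044 = 2.745

2.745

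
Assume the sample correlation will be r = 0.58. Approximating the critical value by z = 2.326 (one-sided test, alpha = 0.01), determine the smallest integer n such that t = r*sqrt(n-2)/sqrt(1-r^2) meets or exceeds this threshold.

13

Need r·√(n−2)/√(1−r²) ≥ 2.326
√(n−2) ≥ 2.326·√(1−0.3364) / 0.58 = 2.326·0.814616 / 0.58 = 3.2669
n−2 ≥ 10.6726  ⇒  n ≥ 12.6726
Smallest integer n = 13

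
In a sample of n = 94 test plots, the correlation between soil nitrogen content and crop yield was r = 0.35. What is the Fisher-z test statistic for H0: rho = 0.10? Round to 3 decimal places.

Fisher z: atanh(0.35) = 0.365444, atanh(0.10) = 0.100335
z = (z_r − z_0)·√(n−3) = (0.365444 − 0.100335)·√91 = 0.265109 · 9.539392 = 2.529

2.529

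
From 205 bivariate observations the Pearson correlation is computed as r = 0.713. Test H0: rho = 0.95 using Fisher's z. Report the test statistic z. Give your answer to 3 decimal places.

Fisher z: atanh(0.713) = 0.893260, atanh(0.95) = 1.831781
z = (z_r − z_0)·√(n−3) = (0.893260 − 1.831781)·√202 = -0.938521 · 14.212670 = -13.339

-13.339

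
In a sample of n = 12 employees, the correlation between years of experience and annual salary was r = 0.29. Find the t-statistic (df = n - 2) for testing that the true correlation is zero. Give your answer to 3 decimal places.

1 − r² = 1 − 0.0841 = 0.9159;  √(1−r²) = 0.957027
√(n−2) = √10 = 3.162278
t = r·√(n−2)/√(1−r²) = 0.29 · 3.162278 / 0.957027 = 0.958

0.958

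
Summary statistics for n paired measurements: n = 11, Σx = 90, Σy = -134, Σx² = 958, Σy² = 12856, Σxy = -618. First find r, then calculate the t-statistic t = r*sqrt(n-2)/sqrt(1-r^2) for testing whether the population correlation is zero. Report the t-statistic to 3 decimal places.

0.955

Numerator: nΣxy − (Σx)(Σy) = 11·(-618) − (90)(-134) = 5262
Denominator: √[(nΣx²−(Σx)²)(nΣy²−(Σy)²)]
  nΣx²−(Σx)² = 11·958 − 8100 = 2438;  nΣy²−(Σy)² = 11·12856 − 17956 = 123460
  √(2438·123460) = √300995480 = 17349.2213
r = 5262 / 17349.2213 = 0.3033
t = r·√(n−2)/√(1−r²) = 0.3033·√9 / √(1−0.091991) = 0.909900 / 0.952895 = 0.955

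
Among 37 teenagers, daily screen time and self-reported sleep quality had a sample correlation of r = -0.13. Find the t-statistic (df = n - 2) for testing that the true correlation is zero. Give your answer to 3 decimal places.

t = r·√(n−2) / √(1−r²) with r = -0.13, n = 37
  = -0.13·√35 / √(1 − 0.0169)
  = -0.13·5.916080 / 0.991514
  = -0.769090 / 0.991514 = -0.776

-0.776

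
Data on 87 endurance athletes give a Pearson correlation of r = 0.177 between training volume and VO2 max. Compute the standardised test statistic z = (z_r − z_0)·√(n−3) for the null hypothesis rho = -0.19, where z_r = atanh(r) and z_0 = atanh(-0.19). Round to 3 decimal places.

3.402

Fisher z: atanh(0.177) = 0.178884, atanh(-0.19) = -0.192337
z = (z_r − z_0)·√(n−3) = (0.178884 − (-0.192337))·√84 = 0.371221 · 9.165151 = 3.402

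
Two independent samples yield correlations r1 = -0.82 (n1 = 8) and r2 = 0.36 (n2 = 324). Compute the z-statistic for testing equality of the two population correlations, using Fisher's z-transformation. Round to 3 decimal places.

-3.403

Fisher z-transforms: z1 = atanh(-0.82) = -1.156817, z2 = atanh(0.36) = 0.376886; difference d = -1.533703
Var(d) = 1/5 + 1/321 = 0.2000000 + 0.0031153 = 0.2031153
z = d/√Var(d) = -1.533703 / √0.2031153 = -1.533703 / 0.450683 = -3.403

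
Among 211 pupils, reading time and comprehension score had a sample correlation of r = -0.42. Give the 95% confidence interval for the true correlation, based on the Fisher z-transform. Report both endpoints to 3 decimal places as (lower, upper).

(-0.525, -0.302)

Fisher z: z_r = atanh(r) = ½·ln((1+(-0.42))/(1−(-0.42))) = -0.447692
SE(z) = 1/√(n−3) = 1/√208 = 0.069338
95% ⇒ z* = 1.960; margin = 1.960·0.069338 = 0.135902
CI on z-scale: (-0.583594, -0.311790)
Back-transform: tanh(-0.583594) = -0.525273, tanh(-0.311790) = -0.302065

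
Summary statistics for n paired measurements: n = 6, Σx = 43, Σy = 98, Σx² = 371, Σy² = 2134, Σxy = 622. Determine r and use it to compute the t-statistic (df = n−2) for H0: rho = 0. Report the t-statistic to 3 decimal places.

Numerator: nΣxy − (Σx)(Σy) = 6·622 − (43)(98) = -482
Denominator: √[(nΣx²−(Σx)²)(nΣy²−(Σy)²)]
  nΣx²−(Σx)² = 6·371 − 1849 = 377;  nΣy²−(Σy)² = 6·2134 − 9604 = 3200
  √(377·3200) = √1206400 = 1098.3624
r = -482 / 1098.3624 = -0.4388
t = r·√(n−2)/√(1−r²) = -0.4388·√4 / √(1−0.192545) = -0.877600 / 0.898585 = -0.977

-0.977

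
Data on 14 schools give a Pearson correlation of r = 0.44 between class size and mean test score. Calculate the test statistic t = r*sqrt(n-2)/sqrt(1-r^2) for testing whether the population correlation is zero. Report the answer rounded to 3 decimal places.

1.697

t = r·√(n−2) / √(1−r²) with r = 0.44, n = 14
  = 0.44·√12 / √(1 − 0.1936)
  = 0.44·3.464102 / 0.897998
  = 1.524205 / 0.897998 = 1.697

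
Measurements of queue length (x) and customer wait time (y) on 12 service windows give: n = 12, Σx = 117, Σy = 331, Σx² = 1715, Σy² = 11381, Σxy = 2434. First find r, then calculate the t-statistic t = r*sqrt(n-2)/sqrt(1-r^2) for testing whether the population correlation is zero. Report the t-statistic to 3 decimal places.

S_xy = nΣxy − ΣxΣy = 12·2434 − 117·331 = 29208 − 38727 = -9519
S_xx = nΣx² − (Σx)² = 12·1715 − 117² = 20580 − 13689 = 6891
S_yy = nΣy² − (Σy)² = 12·11381 − 331² = 136572 − 109561 = 27011
r = S_xy / √(S_xx·S_yy) = -9519 / √(6891·27011) = -9519 / √186132801 = -9519 / 13643.0495 = -0.6977
t = r·√(n−2)/√(1−r²) = -0.6977·√10 / √(1−0.486785) = -2.206321 / 0.716390 = -3.080

-3.080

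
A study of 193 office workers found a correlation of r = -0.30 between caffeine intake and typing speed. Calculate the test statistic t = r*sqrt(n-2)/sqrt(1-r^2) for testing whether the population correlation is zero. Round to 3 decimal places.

-4.346

t = r·√(n−2) / √(1−r²) with r = -0.30, n = 193
  = -0.30·√191 / √(1 − 0.0900)
  = -0.30·13.820275 / 0.953939
  = -4.146083 / 0.953939 = -4.346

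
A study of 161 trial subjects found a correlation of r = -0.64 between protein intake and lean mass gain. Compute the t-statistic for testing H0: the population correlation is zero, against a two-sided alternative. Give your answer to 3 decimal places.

-10.503

t = r·√(n−2) / √(1−r²) with r = -0.64, n = 161
  = -0.64·√159 / √(1 − 0.4096)
  = -0.64·12.609520 / 0.768375
  = -8.070093 / 0.768375 = -10.503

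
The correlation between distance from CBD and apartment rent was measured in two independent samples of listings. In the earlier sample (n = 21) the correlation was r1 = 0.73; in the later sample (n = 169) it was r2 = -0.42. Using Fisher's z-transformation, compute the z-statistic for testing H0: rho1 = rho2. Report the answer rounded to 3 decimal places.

Fisher z-transforms: z1 = atanh(0.73) = 0.928727, z2 = atanh(-0.42) = -0.447692; difference d = 1.376419
Var(d) = 1/18 + 1/166 = 0.0555556 + 0.0060241 = 0.0615797
z = d/√Var(d) = 1.376419 / √0.0615797 = 1.376419 / 0.248153 = 5.547

5.547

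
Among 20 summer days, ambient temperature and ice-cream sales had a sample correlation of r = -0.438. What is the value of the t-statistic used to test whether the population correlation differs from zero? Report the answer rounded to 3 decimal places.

1 − r² = 1 − 0.191844 = 0.808156;  √(1−r²) = 0.898975
√(n−2) = √18 = 4.242641
t = r·√(n−2)/√(1−r²) = -0.438 · 4.242641 / 0.898975 = -2.067

-2.067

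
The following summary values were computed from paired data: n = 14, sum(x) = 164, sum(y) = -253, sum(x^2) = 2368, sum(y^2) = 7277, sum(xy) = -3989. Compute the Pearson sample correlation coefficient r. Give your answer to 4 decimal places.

Numerator: nΣxy − (Σx)(Σy) = 14·(-3989) − (164)(-253) = -14354
Denominator: √[(nΣx²−(Σx)²)(nΣy²−(Σy)²)]
  nΣx²−(Σx)² = 14·2368 − 26896 = 6256;  nΣy²−(Σy)² = 14·7277 − 64009 = 37869
  √(6256·37869) = √236908464 = 15391.8311
r = -14354 / 15391.8311 = -0.9326

-0.9326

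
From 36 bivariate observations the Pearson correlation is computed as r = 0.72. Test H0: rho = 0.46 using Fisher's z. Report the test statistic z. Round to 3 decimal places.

2.357

Fisher z: atanh(0.72) = 0.907645, atanh(0.46) = 0.497311
z = (z_r − z_0)·√(n−3) = (0.907645 − 0.497311)·√33 = 0.410334 · 5.744563 = 2.357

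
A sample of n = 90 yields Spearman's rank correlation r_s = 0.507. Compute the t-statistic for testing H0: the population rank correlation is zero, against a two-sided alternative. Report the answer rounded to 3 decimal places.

5.518

t = r_s·√(n−2) / √(1−r_s²) with r_s = 0.507, n = 90
  = 0.507·√88 / √(1 − 0.257049)
  = 0.507·9.380832 / 0.861946
  = 4.756082 / 0.861946 = 5.518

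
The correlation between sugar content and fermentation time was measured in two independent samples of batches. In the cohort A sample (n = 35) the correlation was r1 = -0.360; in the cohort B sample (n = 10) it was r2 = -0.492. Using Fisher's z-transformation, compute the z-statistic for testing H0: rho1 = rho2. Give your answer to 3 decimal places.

Fisher z-transforms: z1 = atanh(-0.360) = -0.376886, z2 = atanh(-0.492) = -0.538696; difference d = 0.161810
Var(d) = 1/32 + 1/7 = 0.0312500 + 0.1428571 = 0.1741071
z = d/√Var(d) = 0.161810 / √0.1741071 = 0.161810 / 0.417261 = 0.388

0.388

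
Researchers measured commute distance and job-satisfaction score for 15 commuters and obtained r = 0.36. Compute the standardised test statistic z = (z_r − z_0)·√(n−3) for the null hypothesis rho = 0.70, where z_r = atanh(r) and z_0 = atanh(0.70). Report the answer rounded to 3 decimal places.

-1.699

Fisher z: atanh(0.36) = 0.376886, atanh(0.70) = 0.867301
z = (z_r − z_0)·√(n−3) = (0.376886 − 0.867301)·√12 = -0.490415 · 3.464102 = -1.699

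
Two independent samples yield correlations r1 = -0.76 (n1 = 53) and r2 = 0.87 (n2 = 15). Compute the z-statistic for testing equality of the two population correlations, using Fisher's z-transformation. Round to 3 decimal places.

-7.246

Fisher z-transforms: z1 = atanh(-0.76) = -0.996215, z2 = atanh(0.87) = 1.333080; difference d = -2.329295
Var(d) = 1/50 + 1/12 = 0.0200000 + 0.0833333 = 0.1033333
z = d/√Var(d) = -2.329295 / √0.1033333 = -2.329295 / 0.321455 = -7.246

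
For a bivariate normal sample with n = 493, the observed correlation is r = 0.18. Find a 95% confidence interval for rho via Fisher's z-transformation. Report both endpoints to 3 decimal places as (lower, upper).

(0.093, 0.264)

z_r = atanh(0.18) = 0.181983;  SE = 1/√(n−3) = 1/√490 = 0.045175
z-limits: 0.181983 ± 1.960·0.045175 = 0.181983 ± 0.088543 = [0.093440, 0.270526]
ρ-limits: (tanh 0.093440, tanh 0.270526) = (0.093, 0.264)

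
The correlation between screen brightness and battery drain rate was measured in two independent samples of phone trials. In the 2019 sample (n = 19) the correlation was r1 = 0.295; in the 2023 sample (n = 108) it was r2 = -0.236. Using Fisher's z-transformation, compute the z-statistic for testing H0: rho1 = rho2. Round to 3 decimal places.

z1 = atanh(0.295) = 0.304034,  z2 = atanh(-0.236) = -0.240534
SE = √(1/(n1−3) + 1/(n2−3)) = √(1/16 + 1/105) = √(0.0625000 + 0.0095238) = √0.0720238 = 0.268373
z = (z1 − z2)/SE = (0.304034 − (-0.240534)) / 0.268373 = 0.544568 / 0.268373 = 2.029

2.029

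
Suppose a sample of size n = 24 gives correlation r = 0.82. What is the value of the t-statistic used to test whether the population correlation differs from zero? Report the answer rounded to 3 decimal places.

6.720

t = r·√(n−2) / √(1−r²) with r = 0.82, n = 24
  = 0.82·√22 / √(1 − 0.6724)
  = 0.82·4.690416 / 0.572364
  = 3.846141 / 0.572364 = 6.720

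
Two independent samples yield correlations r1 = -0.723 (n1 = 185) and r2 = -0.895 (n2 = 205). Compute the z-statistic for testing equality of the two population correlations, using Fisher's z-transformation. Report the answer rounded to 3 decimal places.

5.211

Fisher z-transforms: z1 = atanh(-0.723) = -0.913902, z2 = atanh(-0.895) = -1.446507; difference d = 0.532605
Var(d) = 1/182 + 1/202 = 0.0054945 + 0.0049505 = 0.0104450
z = d/√Var(d) = 0.532605 / √0.0104450 = 0.532605 / 0.102201 = 5.211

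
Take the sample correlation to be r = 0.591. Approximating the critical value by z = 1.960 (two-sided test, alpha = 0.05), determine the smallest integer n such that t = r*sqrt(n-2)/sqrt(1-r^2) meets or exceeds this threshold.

10

Need r·√(n−2)/√(1−r²) ≥ 1.960
√(n−2) ≥ 1.960·√(1−0.349281) / 0.591 = 1.960·0.806672 / 0.591 = 2.6753
n−2 ≥ 7.1572  ⇒  n ≥ 9.1572
Smallest integer n = 10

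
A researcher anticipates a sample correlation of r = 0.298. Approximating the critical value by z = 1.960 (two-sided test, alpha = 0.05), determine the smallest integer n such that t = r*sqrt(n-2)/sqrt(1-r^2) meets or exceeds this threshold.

r√(n−2)/√(1−r²) ≥ 1.960  ⇔  n−2 ≥ (1.960)²·(1−r²)/r²
(1−r²)/r² = (1−0.088804)/0.088804 = 10.2608
n ≥ 2 + 3.8416·10.2608 = 2 + 39.4179 = 41.4179
⌈41.4179⌉ = 42

42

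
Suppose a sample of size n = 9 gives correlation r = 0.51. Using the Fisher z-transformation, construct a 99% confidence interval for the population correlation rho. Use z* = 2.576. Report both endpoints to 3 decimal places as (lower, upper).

(-0.453, 0.924)

z_r = atanh(0.51) = 0.562730;  SE = 1/√(n−3) = 1/√6 = 0.408248
z-limits: 0.562730 ± 2.576·0.408248 = 0.562730 ± 1.051647 = [-0.488917, 1.614377]
ρ-limits: (tanh -0.488917, tanh 1.614377) = (-0.453, 0.924)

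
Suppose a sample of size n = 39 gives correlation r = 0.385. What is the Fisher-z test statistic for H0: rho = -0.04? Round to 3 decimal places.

z_r = atanh(0.385) = 0.405917,  z_0 = atanh(-0.04) = -0.040021
SE = 1/√(n−3) = 1/√36 = 0.166667
z = (z_r − z_0)/SE = (0.405917 − (-0.040021)) / 0.166667 = 0.445938 / 0.166667 = 2.676

2.676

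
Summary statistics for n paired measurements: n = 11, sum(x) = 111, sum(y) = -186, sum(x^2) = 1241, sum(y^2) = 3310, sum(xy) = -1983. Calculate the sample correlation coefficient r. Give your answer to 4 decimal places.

Numerator: nΣxy − (Σx)(Σy) = 11·(-1983) − (111)(-186) = -1167
Denominator: √[(nΣx²−(Σx)²)(nΣy²−(Σy)²)]
  nΣx²−(Σx)² = 11·1241 − 12321 = 1330;  nΣy²−(Σy)² = 11·3310 − 34596 = 1814
  √(1330·1814) = √2412620 = 1553.2611
r = -1167 / 1553.2611 = -0.7513

-0.7513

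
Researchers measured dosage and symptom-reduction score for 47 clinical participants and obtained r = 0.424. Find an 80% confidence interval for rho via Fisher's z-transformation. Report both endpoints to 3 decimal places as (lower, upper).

z_r = atanh(0.424) = 0.452559;  SE = 1/√(n−3) = 1/√44 = 0.150756
z-limits: 0.452559 ± 1.282·0.150756 = 0.452559 ± 0.193269 = [0.259290, 0.645828]
ρ-limits: (tanh 0.259290, tanh 0.645828) = (0.254, 0.569)

(0.254, 0.569)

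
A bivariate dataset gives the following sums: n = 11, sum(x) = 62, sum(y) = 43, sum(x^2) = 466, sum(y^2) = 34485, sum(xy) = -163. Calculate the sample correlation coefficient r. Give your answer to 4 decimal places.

-0.2027

Numerator: nΣxy − (Σx)(Σy) = 11·(-163) − (62)(43) = -4459
Denominator: √[(nΣx²−(Σx)²)(nΣy²−(Σy)²)]
  nΣx²−(Σx)² = 11·466 − 3844 = 1282;  nΣy²−(Σy)² = 11·34485 − 1849 = 377486
  √(1282·377486) = √483937052 = 21998.5693
r = -4459 / 21998.5693 = -0.2027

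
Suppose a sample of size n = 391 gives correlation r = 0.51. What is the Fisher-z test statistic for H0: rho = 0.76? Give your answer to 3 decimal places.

-8.539

Fisher z: atanh(0.51) = 0.562730, atanh(0.76) = 0.996215
z = (z_r − z_0)·√(n−3) = (0.562730 − 0.996215)·√388 = -0.433485 · 19.697716 = -8.539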